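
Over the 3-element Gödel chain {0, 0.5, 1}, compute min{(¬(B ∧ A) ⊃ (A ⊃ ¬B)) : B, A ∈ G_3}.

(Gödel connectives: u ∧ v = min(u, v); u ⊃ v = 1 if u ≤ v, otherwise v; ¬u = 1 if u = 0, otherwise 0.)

1.00

Every assignment gives 1. For instance at B = 0, A = 0:
  (B ∧ A) = min(0, 0) = 0
  ¬(B ∧ A): Gödel ¬ of 0 = 1 (operand is 0)
  ¬B: Gödel ¬ of 0 = 1 (operand is 0)
  (A ⊃ ¬B): 0 ≤ 1, so result = 1
  (¬(B ∧ A) ⊃ (A ⊃ ¬B)): 1 ≤ 1, so result = 1
All 9 assignments give value 1 — the formula is a G_3-tautology.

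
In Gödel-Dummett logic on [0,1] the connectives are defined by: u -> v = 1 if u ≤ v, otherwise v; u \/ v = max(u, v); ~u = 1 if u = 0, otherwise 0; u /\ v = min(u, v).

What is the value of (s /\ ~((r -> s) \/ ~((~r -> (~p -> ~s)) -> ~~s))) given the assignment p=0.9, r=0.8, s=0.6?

0.00

(r -> s): 0.8 > 0.6, so result = 0.6
~r: Gödel ¬ of 0.8 = 0 (operand ≠ 0)
~p: Gödel ¬ of 0.9 = 0 (operand ≠ 0)
~s: Gödel ¬ of 0.6 = 0 (operand ≠ 0)
(~p -> ~s): 0 ≤ 0, so result = 1
(~r -> (~p -> ~s)): 0 ≤ 1, so result = 1
~s: Gödel ¬ of 0.6 = 0 (operand ≠ 0)
~~s: Gödel ¬ of 0 = 1 (operand is 0)
((~r -> (~p -> ~s)) -> ~~s): 1 ≤ 1, so result = 1
~((~r -> (~p -> ~s)) -> ~~s): Gödel ¬ of 1 = 0 (operand ≠ 0)
((r -> s) \/ ~((~r -> (~p -> ~s)) -> ~~s)) = max(0.6, 0) = 0.6
~((r -> s) \/ ~((~r -> (~p -> ~s)) -> ~~s)): Gödel ¬ of 0.6 = 0 (operand ≠ 0)
(s /\ ~((r -> s) \/ ~((~r -> (~p -> ~s)) -> ~~s))) = min(0.6, 0) = 0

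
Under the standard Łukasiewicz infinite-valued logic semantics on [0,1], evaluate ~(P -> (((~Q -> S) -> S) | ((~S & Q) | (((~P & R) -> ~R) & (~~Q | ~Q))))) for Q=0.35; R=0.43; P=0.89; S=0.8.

0.09

~Q: Łukasiewicz ¬ gives 1 − 0.35 = 0.65
(~Q -> S): min(1, 1 − 0.65 + 0.8) = 1
((~Q -> S) -> S): min(1, 1 − 1 + 0.8) = 0.8
~S: Łukasiewicz ¬ gives 1 − 0.8 = 0.2
(~S & Q) = min(0.2, 0.35) = 0.2
~P: Łukasiewicz ¬ gives 1 − 0.89 = 0.11
(~P & R) = min(0.11, 0.43) = 0.11
~R: Łukasiewicz ¬ gives 1 − 0.43 = 0.57
((~P & R) -> ~R): min(1, 1 − 0.11 + 0.57) = 1
~Q: Łukasiewicz ¬ gives 1 − 0.35 = 0.65
~~Q: Łukasiewicz ¬ gives 1 − 0.65 = 0.35
~Q: Łukasiewicz ¬ gives 1 − 0.35 = 0.65
(~~Q | ~Q) = max(0.35, 0.65) = 0.65
(((~P & R) -> ~R) & (~~Q | ~Q)) = min(1, 0.65) = 0.65
((~S & Q) | (((~P & R) -> ~R) & (~~Q | ~Q))) = max(0.2, 0.65) = 0.65
(((~Q -> S) -> S) | ((~S & Q) | (((~P & R) -> ~R) & (~~Q | ~Q)))) = max(0.8, 0.65) = 0.8
(P -> (((~Q -> S) -> S) | ((~S & Q) | (((~P & R) -> ~R) & (~~Q | ~Q))))): min(1, 1 − 0.89 + 0.8) = 0.91
~(P -> (((~Q -> S) -> S) | ((~S & Q) | (((~P & R) -> ~R) & (~~Q | ~Q))))): Łukasiewicz ¬ gives 1 − 0.91 = 0.09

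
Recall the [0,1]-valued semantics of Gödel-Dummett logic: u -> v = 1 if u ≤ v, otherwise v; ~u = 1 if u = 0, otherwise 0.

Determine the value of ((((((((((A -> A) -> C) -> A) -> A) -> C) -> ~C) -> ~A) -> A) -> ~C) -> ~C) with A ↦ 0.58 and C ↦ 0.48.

(A -> A): 0.58 ≤ 0.58, so result = 1
((A -> A) -> C): 1 > 0.48, so result = 0.48
(((A -> A) -> C) -> A): 0.48 ≤ 0.58, so result = 1
((((A -> A) -> C) -> A) -> A): 1 > 0.58, so result = 0.58
(((((A -> A) -> C) -> A) -> A) -> C): 0.58 > 0.48, so result = 0.48
~C: Gödel ¬ of 0.48 = 0 (operand ≠ 0)
((((((A -> A) -> C) -> A) -> A) -> C) -> ~C): 0.48 > 0, so result = 0
~A: Gödel ¬ of 0.58 = 0 (operand ≠ 0)
(((((((A -> A) -> C) -> A) -> A) -> C) -> ~C) -> ~A): 0 ≤ 0, so result = 1
((((((((A -> A) -> C) -> A) -> A) -> C) -> ~C) -> ~A) -> A): 1 > 0.58, so result = 0.58
~C: Gödel ¬ of 0.48 = 0 (operand ≠ 0)
(((((((((A -> A) -> C) -> A) -> A) -> C) -> ~C) -> ~A) -> A) -> ~C): 0.58 > 0, so result = 0
~C: Gödel ¬ of 0.48 = 0 (operand ≠ 0)
((((((((((A -> A) -> C) -> A) -> A) -> C) -> ~C) -> ~A) -> A) -> ~C) -> ~C): 0 ≤ 0, so result = 1

1.00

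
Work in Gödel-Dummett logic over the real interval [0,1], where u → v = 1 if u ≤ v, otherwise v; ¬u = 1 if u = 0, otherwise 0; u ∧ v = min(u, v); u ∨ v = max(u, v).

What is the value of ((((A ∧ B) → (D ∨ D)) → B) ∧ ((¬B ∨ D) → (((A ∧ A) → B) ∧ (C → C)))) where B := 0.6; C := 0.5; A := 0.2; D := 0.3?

0.60

(A ∧ B) = min(0.2, 0.6) = 0.2
(D ∨ D) = max(0.3, 0.3) = 0.3
((A ∧ B) → (D ∨ D)): 0.2 ≤ 0.3, so result = 1
(((A ∧ B) → (D ∨ D)) → B): 1 > 0.6, so result = 0.6
¬B: Gödel ¬ of 0.6 = 0 (operand ≠ 0)
(¬B ∨ D) = max(0, 0.3) = 0.3
(A ∧ A) = min(0.2, 0.2) = 0.2
((A ∧ A) → B): 0.2 ≤ 0.6, so result = 1
(C → C): 0.5 ≤ 0.5, so result = 1
(((A ∧ A) → B) ∧ (C → C)) = min(1, 1) = 1
((¬B ∨ D) → (((A ∧ A) → B) ∧ (C → C))): 0.3 ≤ 1, so result = 1
((((A ∧ B) → (D ∨ D)) → B) ∧ ((¬B ∨ D) → (((A ∧ A) → B) ∧ (C → C)))) = min(0.6, 1) = 0.6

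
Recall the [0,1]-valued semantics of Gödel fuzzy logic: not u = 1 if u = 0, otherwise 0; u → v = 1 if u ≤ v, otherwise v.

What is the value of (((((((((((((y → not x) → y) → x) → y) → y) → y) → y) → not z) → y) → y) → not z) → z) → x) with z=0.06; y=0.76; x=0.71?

0.71

not x: Gödel ¬ of 0.71 = 0 (operand ≠ 0)
(y → not x): 0.76 > 0, so result = 0
((y → not x) → y): 0 ≤ 0.76, so result = 1
(((y → not x) → y) → x): 1 > 0.71, so result = 0.71
((((y → not x) → y) → x) → y): 0.71 ≤ 0.76, so result = 1
(((((y → not x) → y) → x) → y) → y): 1 > 0.76, so result = 0.76
((((((y → not x) → y) → x) → y) → y) → y): 0.76 ≤ 0.76, so result = 1
(((((((y → not x) → y) → x) → y) → y) → y) → y): 1 > 0.76, so result = 0.76
not z: Gödel ¬ of 0.06 = 0 (operand ≠ 0)
((((((((y → not x) → y) → x) → y) → y) → y) → y) → not z): 0.76 > 0, so result = 0
(((((((((y → not x) → y) → x) → y) → y) → y) → y) → not z) → y): 0 ≤ 0.76, so result = 1
((((((((((y → not x) → y) → x) → y) → y) → y) → y) → not z) → y) → y): 1 > 0.76, so result = 0.76
not z: Gödel ¬ of 0.06 = 0 (operand ≠ 0)
(((((((((((y → not x) → y) → x) → y) → y) → y) → y) → not z) → y) → y) → not z): 0.76 > 0, so result = 0
((((((((((((y → not x) → y) → x) → y) → y) → y) → y) → not z) → y) → y) → not z) → z): 0 ≤ 0.06, so result = 1
(((((((((((((y → not x) → y) → x) → y) → y) → y) → y) → not z) → y) → y) → not z) → z) → x): 1 > 0.71, so result = 0.71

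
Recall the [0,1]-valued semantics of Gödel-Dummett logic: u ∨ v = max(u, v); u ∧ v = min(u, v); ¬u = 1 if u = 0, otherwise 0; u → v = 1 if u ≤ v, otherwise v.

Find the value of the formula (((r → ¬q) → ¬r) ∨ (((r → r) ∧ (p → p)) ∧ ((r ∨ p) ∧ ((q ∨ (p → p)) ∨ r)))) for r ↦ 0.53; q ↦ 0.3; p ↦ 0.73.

¬q: Gödel ¬ of 0.3 = 0 (operand ≠ 0)
(r → ¬q): 0.53 > 0, so result = 0
¬r: Gödel ¬ of 0.53 = 0 (operand ≠ 0)
((r → ¬q) → ¬r): 0 ≤ 0, so result = 1
(r → r): 0.53 ≤ 0.53, so result = 1
(p → p): 0.73 ≤ 0.73, so result = 1
((r → r) ∧ (p → p)) = min(1, 1) = 1
(r ∨ p) = max(0.53, 0.73) = 0.73
(p → p): 0.73 ≤ 0.73, so result = 1
(q ∨ (p → p)) = max(0.3, 1) = 1
((q ∨ (p → p)) ∨ r) = max(1, 0.53) = 1
((r ∨ p) ∧ ((q ∨ (p → p)) ∨ r)) = min(0.73, 1) = 0.73
(((r → r) ∧ (p → p)) ∧ ((r ∨ p) ∧ ((q ∨ (p → p)) ∨ r))) = min(1, 0.73) = 0.73
(((r → ¬q) → ¬r) ∨ (((r → r) ∧ (p → p)) ∧ ((r ∨ p) ∧ ((q ∨ (p → p)) ∨ r)))) = max(1, 0.73) = 1

1.00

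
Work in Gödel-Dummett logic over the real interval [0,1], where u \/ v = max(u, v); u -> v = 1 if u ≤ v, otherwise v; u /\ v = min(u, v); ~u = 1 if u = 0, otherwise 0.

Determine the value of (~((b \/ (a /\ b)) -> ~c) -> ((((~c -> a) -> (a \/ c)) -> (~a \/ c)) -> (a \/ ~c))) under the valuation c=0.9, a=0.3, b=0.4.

(a /\ b) = min(0.3, 0.4) = 0.3
(b \/ (a /\ b)) = max(0.4, 0.3) = 0.4
~c: Gödel ¬ of 0.9 = 0 (operand ≠ 0)
((b \/ (a /\ b)) -> ~c): 0.4 > 0, so result = 0
~((b \/ (a /\ b)) -> ~c): Gödel ¬ of 0 = 1 (operand is 0)
~c: Gödel ¬ of 0.9 = 0 (operand ≠ 0)
(~c -> a): 0 ≤ 0.3, so result = 1
(a \/ c) = max(0.3, 0.9) = 0.9
((~c -> a) -> (a \/ c)): 1 > 0.9, so result = 0.9
~a: Gödel ¬ of 0.3 = 0 (operand ≠ 0)
(~a \/ c) = max(0, 0.9) = 0.9
(((~c -> a) -> (a \/ c)) -> (~a \/ c)): 0.9 ≤ 0.9, so result = 1
~c: Gödel ¬ of 0.9 = 0 (operand ≠ 0)
(a \/ ~c) = max(0.3, 0) = 0.3
((((~c -> a) -> (a \/ c)) -> (~a \/ c)) -> (a \/ ~c)): 1 > 0.3, so result = 0.3
(~((b \/ (a /\ b)) -> ~c) -> ((((~c -> a) -> (a \/ c)) -> (~a \/ c)) -> (a \/ ~c))): 1 > 0.3, so result = 0.3

0.30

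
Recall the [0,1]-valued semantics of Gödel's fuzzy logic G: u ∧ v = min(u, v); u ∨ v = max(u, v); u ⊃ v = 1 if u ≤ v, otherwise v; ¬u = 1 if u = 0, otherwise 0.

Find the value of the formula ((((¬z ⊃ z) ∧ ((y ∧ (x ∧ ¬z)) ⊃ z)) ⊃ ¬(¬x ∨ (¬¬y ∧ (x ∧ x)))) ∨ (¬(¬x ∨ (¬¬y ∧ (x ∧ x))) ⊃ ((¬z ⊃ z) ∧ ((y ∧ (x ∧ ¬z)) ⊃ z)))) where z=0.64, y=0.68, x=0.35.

¬z: Gödel ¬ of 0.64 = 0 (operand ≠ 0)
(¬z ⊃ z): 0 ≤ 0.64, so result = 1
¬z: Gödel ¬ of 0.64 = 0 (operand ≠ 0)
(x ∧ ¬z) = min(0.35, 0) = 0
(y ∧ (x ∧ ¬z)) = min(0.68, 0) = 0
((y ∧ (x ∧ ¬z)) ⊃ z): 0 ≤ 0.64, so result = 1
((¬z ⊃ z) ∧ ((y ∧ (x ∧ ¬z)) ⊃ z)) = min(1, 1) = 1
¬x: Gödel ¬ of 0.35 = 0 (operand ≠ 0)
¬y: Gödel ¬ of 0.68 = 0 (operand ≠ 0)
¬¬y: Gödel ¬ of 0 = 1 (operand is 0)
(x ∧ x) = min(0.35, 0.35) = 0.35
(¬¬y ∧ (x ∧ x)) = min(1, 0.35) = 0.35
(¬x ∨ (¬¬y ∧ (x ∧ x))) = max(0, 0.35) = 0.35
¬(¬x ∨ (¬¬y ∧ (x ∧ x))): Gödel ¬ of 0.35 = 0 (operand ≠ 0)
(((¬z ⊃ z) ∧ ((y ∧ (x ∧ ¬z)) ⊃ z)) ⊃ ¬(¬x ∨ (¬¬y ∧ (x ∧ x)))): 1 > 0, so result = 0
¬x: Gödel ¬ of 0.35 = 0 (operand ≠ 0)
¬y: Gödel ¬ of 0.68 = 0 (operand ≠ 0)
¬¬y: Gödel ¬ of 0 = 1 (operand is 0)
(x ∧ x) = min(0.35, 0.35) = 0.35
(¬¬y ∧ (x ∧ x)) = min(1, 0.35) = 0.35
(¬x ∨ (¬¬y ∧ (x ∧ x))) = max(0, 0.35) = 0.35
¬(¬x ∨ (¬¬y ∧ (x ∧ x))): Gödel ¬ of 0.35 = 0 (operand ≠ 0)
¬z: Gödel ¬ of 0.64 = 0 (operand ≠ 0)
(¬z ⊃ z): 0 ≤ 0.64, so result = 1
¬z: Gödel ¬ of 0.64 = 0 (operand ≠ 0)
(x ∧ ¬z) = min(0.35, 0) = 0
(y ∧ (x ∧ ¬z)) = min(0.68, 0) = 0
((y ∧ (x ∧ ¬z)) ⊃ z): 0 ≤ 0.64, so result = 1
((¬z ⊃ z) ∧ ((y ∧ (x ∧ ¬z)) ⊃ z)) = min(1, 1) = 1
(¬(¬x ∨ (¬¬y ∧ (x ∧ x))) ⊃ ((¬z ⊃ z) ∧ ((y ∧ (x ∧ ¬z)) ⊃ z))): 0 ≤ 1, so result = 1
((((¬z ⊃ z) ∧ ((y ∧ (x ∧ ¬z)) ⊃ z)) ⊃ ¬(¬x ∨ (¬¬y ∧ (x ∧ x)))) ∨ (¬(¬x ∨ (¬¬y ∧ (x ∧ x))) ⊃ ((¬z ⊃ z) ∧ ((y ∧ (x ∧ ¬z)) ⊃ z)))) = max(0, 1) = 1

1.00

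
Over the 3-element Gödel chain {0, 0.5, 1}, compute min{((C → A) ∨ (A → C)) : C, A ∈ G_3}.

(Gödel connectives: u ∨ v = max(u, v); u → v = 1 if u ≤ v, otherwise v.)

1.00

Every assignment gives 1. For instance at C = 0, A = 0:
  (C → A): 0 ≤ 0, so result = 1
  (A → C): 0 ≤ 0, so result = 1
  ((C → A) ∨ (A → C)) = max(1, 1) = 1
All 9 assignments give value 1 — the formula is a G_3-tautology.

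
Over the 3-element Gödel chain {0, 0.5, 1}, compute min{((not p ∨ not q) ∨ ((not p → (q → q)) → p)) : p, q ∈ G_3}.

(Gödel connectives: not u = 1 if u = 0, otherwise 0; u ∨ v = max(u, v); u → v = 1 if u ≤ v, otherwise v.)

The minimum is attained at p = 0.5, q = 0.5:
  not p: Gödel ¬ of 0.5 = 0 (operand ≠ 0)
  not q: Gödel ¬ of 0.5 = 0 (operand ≠ 0)
  (not p ∨ not q) = max(0, 0) = 0
  not p: Gödel ¬ of 0.5 = 0 (operand ≠ 0)
  (q → q): 0.5 ≤ 0.5, so result = 1
  (not p → (q → q)): 0 ≤ 1, so result = 1
  ((not p → (q → q)) → p): 1 > 0.5, so result = 0.5
  ((not p ∨ not q) ∨ ((not p → (q → q)) → p)) = max(0, 0.5) = 0.5
Checking all 9 assignments confirms none give a value below 0.50.

0.50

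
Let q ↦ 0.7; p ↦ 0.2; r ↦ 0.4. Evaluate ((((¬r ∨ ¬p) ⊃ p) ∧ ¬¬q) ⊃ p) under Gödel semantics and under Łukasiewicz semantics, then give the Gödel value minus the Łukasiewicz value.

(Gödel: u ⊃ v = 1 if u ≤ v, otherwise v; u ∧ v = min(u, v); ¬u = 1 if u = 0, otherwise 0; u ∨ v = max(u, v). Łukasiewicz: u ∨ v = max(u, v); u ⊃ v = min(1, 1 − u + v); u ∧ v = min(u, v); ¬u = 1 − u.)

-0.60

Gödel evaluation:
  ¬r: Gödel ¬ of 0.4 = 0 (operand ≠ 0)
  ¬p: Gödel ¬ of 0.2 = 0 (operand ≠ 0)
  (¬r ∨ ¬p) = max(0, 0) = 0
  ((¬r ∨ ¬p) ⊃ p): 0 ≤ 0.2, so result = 1
  ¬q: Gödel ¬ of 0.7 = 0 (operand ≠ 0)
  ¬¬q: Gödel ¬ of 0 = 1 (operand is 0)
  (((¬r ∨ ¬p) ⊃ p) ∧ ¬¬q) = min(1, 1) = 1
  ((((¬r ∨ ¬p) ⊃ p) ∧ ¬¬q) ⊃ p): 1 > 0.2, so result = 0.2
  Gödel value = 0.2
Łukasiewicz evaluation:
  ¬r: Łukasiewicz ¬ gives 1 − 0.4 = 0.6
  ¬p: Łukasiewicz ¬ gives 1 − 0.2 = 0.8
  (¬r ∨ ¬p) = max(0.6, 0.8) = 0.8
  ((¬r ∨ ¬p) ⊃ p): min(1, 1 − 0.8 + 0.2) = 0.4
  ¬q: Łukasiewicz ¬ gives 1 − 0.7 = 0.3
  ¬¬q: Łukasiewicz ¬ gives 1 − 0.3 = 0.7
  (((¬r ∨ ¬p) ⊃ p) ∧ ¬¬q) = min(0.4, 0.7) = 0.4
  ((((¬r ∨ ¬p) ⊃ p) ∧ ¬¬q) ⊃ p): min(1, 1 − 0.4 + 0.2) = 0.8
  Łukasiewicz value = 0.8
Difference: 0.2 − 0.8 = -0.60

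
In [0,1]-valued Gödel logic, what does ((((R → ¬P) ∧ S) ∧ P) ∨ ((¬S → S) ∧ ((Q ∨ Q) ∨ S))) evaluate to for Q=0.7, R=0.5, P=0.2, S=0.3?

0.70

¬P: Gödel ¬ of 0.2 = 0 (operand ≠ 0)
(R → ¬P): 0.5 > 0, so result = 0
((R → ¬P) ∧ S) = min(0, 0.3) = 0
(((R → ¬P) ∧ S) ∧ P) = min(0, 0.2) = 0
¬S: Gödel ¬ of 0.3 = 0 (operand ≠ 0)
(¬S → S): 0 ≤ 0.3, so result = 1
(Q ∨ Q) = max(0.7, 0.7) = 0.7
((Q ∨ Q) ∨ S) = max(0.7, 0.3) = 0.7
((¬S → S) ∧ ((Q ∨ Q) ∨ S)) = min(1, 0.7) = 0.7
((((R → ¬P) ∧ S) ∧ P) ∨ ((¬S → S) ∧ ((Q ∨ Q) ∨ S))) = max(0, 0.7) = 0.7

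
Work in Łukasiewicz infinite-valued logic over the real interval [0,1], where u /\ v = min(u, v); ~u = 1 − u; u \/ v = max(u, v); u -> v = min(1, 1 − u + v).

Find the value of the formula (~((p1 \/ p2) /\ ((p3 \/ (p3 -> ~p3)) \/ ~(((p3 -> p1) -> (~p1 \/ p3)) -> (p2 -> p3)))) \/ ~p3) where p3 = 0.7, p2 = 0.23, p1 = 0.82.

(p1 \/ p2) = max(0.82, 0.23) = 0.82
~p3: Łukasiewicz ¬ gives 1 − 0.7 = 0.3
(p3 -> ~p3): min(1, 1 − 0.7 + 0.3) = 0.6
(p3 \/ (p3 -> ~p3)) = max(0.7, 0.6) = 0.7
(p3 -> p1): min(1, 1 − 0.7 + 0.82) = 1
~p1: Łukasiewicz ¬ gives 1 − 0.82 = 0.18
(~p1 \/ p3) = max(0.18, 0.7) = 0.7
((p3 -> p1) -> (~p1 \/ p3)): min(1, 1 − 1 + 0.7) = 0.7
(p2 -> p3): min(1, 1 − 0.23 + 0.7) = 1
(((p3 -> p1) -> (~p1 \/ p3)) -> (p2 -> p3)): min(1, 1 − 0.7 + 1) = 1
~(((p3 -> p1) -> (~p1 \/ p3)) -> (p2 -> p3)): Łukasiewicz ¬ gives 1 − 1 = 0
((p3 \/ (p3 -> ~p3)) \/ ~(((p3 -> p1) -> (~p1 \/ p3)) -> (p2 -> p3))) = max(0.7, 0) = 0.7
((p1 \/ p2) /\ ((p3 \/ (p3 -> ~p3)) \/ ~(((p3 -> p1) -> (~p1 \/ p3)) -> (p2 -> p3)))) = min(0.82, 0.7) = 0.7
~((p1 \/ p2) /\ ((p3 \/ (p3 -> ~p3)) \/ ~(((p3 -> p1) -> (~p1 \/ p3)) -> (p2 -> p3)))): Łukasiewicz ¬ gives 1 − 0.7 = 0.3
~p3: Łukasiewicz ¬ gives 1 − 0.7 = 0.3
(~((p1 \/ p2) /\ ((p3 \/ (p3 -> ~p3)) \/ ~(((p3 -> p1) -> (~p1 \/ p3)) -> (p2 -> p3)))) \/ ~p3) = max(0.3, 0.3) = 0.3

0.30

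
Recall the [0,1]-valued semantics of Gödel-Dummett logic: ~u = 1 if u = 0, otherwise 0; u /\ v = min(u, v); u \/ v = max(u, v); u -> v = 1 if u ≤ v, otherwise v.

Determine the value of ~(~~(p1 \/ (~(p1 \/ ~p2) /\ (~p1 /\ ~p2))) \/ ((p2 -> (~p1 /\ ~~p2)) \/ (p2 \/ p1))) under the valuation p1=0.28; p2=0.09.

0.00

~p2: Gödel ¬ of 0.09 = 0 (operand ≠ 0)
(p1 \/ ~p2) = max(0.28, 0) = 0.28
~(p1 \/ ~p2): Gödel ¬ of 0.28 = 0 (operand ≠ 0)
~p1: Gödel ¬ of 0.28 = 0 (operand ≠ 0)
~p2: Gödel ¬ of 0.09 = 0 (operand ≠ 0)
(~p1 /\ ~p2) = min(0, 0) = 0
(~(p1 \/ ~p2) /\ (~p1 /\ ~p2)) = min(0, 0) = 0
(p1 \/ (~(p1 \/ ~p2) /\ (~p1 /\ ~p2))) = max(0.28, 0) = 0.28
~(p1 \/ (~(p1 \/ ~p2) /\ (~p1 /\ ~p2))): Gödel ¬ of 0.28 = 0 (operand ≠ 0)
~~(p1 \/ (~(p1 \/ ~p2) /\ (~p1 /\ ~p2))): Gödel ¬ of 0 = 1 (operand is 0)
~p1: Gödel ¬ of 0.28 = 0 (operand ≠ 0)
~p2: Gödel ¬ of 0.09 = 0 (operand ≠ 0)
~~p2: Gödel ¬ of 0 = 1 (operand is 0)
(~p1 /\ ~~p2) = min(0, 1) = 0
(p2 -> (~p1 /\ ~~p2)): 0.09 > 0, so result = 0
(p2 \/ p1) = max(0.09, 0.28) = 0.28
((p2 -> (~p1 /\ ~~p2)) \/ (p2 \/ p1)) = max(0, 0.28) = 0.28
(~~(p1 \/ (~(p1 \/ ~p2) /\ (~p1 /\ ~p2))) \/ ((p2 -> (~p1 /\ ~~p2)) \/ (p2 \/ p1))) = max(1, 0.28) = 1
~(~~(p1 \/ (~(p1 \/ ~p2) /\ (~p1 /\ ~p2))) \/ ((p2 -> (~p1 /\ ~~p2)) \/ (p2 \/ p1))): Gödel ¬ of 1 = 0 (operand ≠ 0)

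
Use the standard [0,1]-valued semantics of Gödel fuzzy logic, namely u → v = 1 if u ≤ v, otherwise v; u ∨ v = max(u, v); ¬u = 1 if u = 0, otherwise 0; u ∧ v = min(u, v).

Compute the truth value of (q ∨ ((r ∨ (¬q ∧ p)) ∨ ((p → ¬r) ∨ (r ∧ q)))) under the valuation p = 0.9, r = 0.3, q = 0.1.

¬q: Gödel ¬ of 0.1 = 0 (operand ≠ 0)
(¬q ∧ p) = min(0, 0.9) = 0
(r ∨ (¬q ∧ p)) = max(0.3, 0) = 0.3
¬r: Gödel ¬ of 0.3 = 0 (operand ≠ 0)
(p → ¬r): 0.9 > 0, so result = 0
(r ∧ q) = min(0.3, 0.1) = 0.1
((p → ¬r) ∨ (r ∧ q)) = max(0, 0.1) = 0.1
((r ∨ (¬q ∧ p)) ∨ ((p → ¬r) ∨ (r ∧ q))) = max(0.3, 0.1) = 0.3
(q ∨ ((r ∨ (¬q ∧ p)) ∨ ((p → ¬r) ∨ (r ∧ q)))) = max(0.1, 0.3) = 0.3

0.30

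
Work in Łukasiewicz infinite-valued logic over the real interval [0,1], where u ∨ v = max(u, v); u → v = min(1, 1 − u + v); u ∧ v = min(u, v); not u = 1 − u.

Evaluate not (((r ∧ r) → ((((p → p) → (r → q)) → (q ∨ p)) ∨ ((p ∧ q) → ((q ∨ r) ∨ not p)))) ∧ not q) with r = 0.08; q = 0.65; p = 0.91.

0.65

(r ∧ r) = min(0.08, 0.08) = 0.08
(p → p): min(1, 1 − 0.91 + 0.91) = 1
(r → q): min(1, 1 − 0.08 + 0.65) = 1
((p → p) → (r → q)): min(1, 1 − 1 + 1) = 1
(q ∨ p) = max(0.65, 0.91) = 0.91
(((p → p) → (r → q)) → (q ∨ p)): min(1, 1 − 1 + 0.91) = 0.91
(p ∧ q) = min(0.91, 0.65) = 0.65
(q ∨ r) = max(0.65, 0.08) = 0.65
not p: Łukasiewicz ¬ gives 1 − 0.91 = 0.09
((q ∨ r) ∨ not p) = max(0.65, 0.09) = 0.65
((p ∧ q) → ((q ∨ r) ∨ not p)): min(1, 1 − 0.65 + 0.65) = 1
((((p → p) → (r → q)) → (q ∨ p)) ∨ ((p ∧ q) → ((q ∨ r) ∨ not p))) = max(0.91, 1) = 1
((r ∧ r) → ((((p → p) → (r → q)) → (q ∨ p)) ∨ ((p ∧ q) → ((q ∨ r) ∨ not p)))): min(1, 1 − 0.08 + 1) = 1
not q: Łukasiewicz ¬ gives 1 − 0.65 = 0.35
(((r ∧ r) → ((((p → p) → (r → q)) → (q ∨ p)) ∨ ((p ∧ q) → ((q ∨ r) ∨ not p)))) ∧ not q) = min(1, 0.35) = 0.35
not (((r ∧ r) → ((((p → p) → (r → q)) → (q ∨ p)) ∨ ((p ∧ q) → ((q ∨ r) ∨ not p)))) ∧ not q): Łukasiewicz ¬ gives 1 − 0.35 = 0.65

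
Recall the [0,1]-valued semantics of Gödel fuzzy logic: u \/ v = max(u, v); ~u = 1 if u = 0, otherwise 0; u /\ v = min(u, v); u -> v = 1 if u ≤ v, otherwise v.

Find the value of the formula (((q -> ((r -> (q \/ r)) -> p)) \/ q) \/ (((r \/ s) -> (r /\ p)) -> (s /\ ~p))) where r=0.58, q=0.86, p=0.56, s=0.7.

(q \/ r) = max(0.86, 0.58) = 0.86
(r -> (q \/ r)): 0.58 ≤ 0.86, so result = 1
((r -> (q \/ r)) -> p): 1 > 0.56, so result = 0.56
(q -> ((r -> (q \/ r)) -> p)): 0.86 > 0.56, so result = 0.56
((q -> ((r -> (q \/ r)) -> p)) \/ q) = max(0.56, 0.86) = 0.86
(r \/ s) = max(0.58, 0.7) = 0.7
(r /\ p) = min(0.58, 0.56) = 0.56
((r \/ s) -> (r /\ p)): 0.7 > 0.56, so result = 0.56
~p: Gödel ¬ of 0.56 = 0 (operand ≠ 0)
(s /\ ~p) = min(0.7, 0) = 0
(((r \/ s) -> (r /\ p)) -> (s /\ ~p)): 0.56 > 0, so result = 0
(((q -> ((r -> (q \/ r)) -> p)) \/ q) \/ (((r \/ s) -> (r /\ p)) -> (s /\ ~p))) = max(0.86, 0) = 0.86

0.86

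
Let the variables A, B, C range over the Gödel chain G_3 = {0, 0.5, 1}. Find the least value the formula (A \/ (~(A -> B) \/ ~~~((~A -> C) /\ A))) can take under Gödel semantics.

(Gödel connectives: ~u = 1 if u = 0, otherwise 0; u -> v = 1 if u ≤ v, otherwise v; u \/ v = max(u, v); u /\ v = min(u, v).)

The minimum is attained at A = 0.5, B = 0.5, C = 0:
  (A -> B): 0.5 ≤ 0.5, so result = 1
  ~(A -> B): Gödel ¬ of 1 = 0 (operand ≠ 0)
  ~A: Gödel ¬ of 0.5 = 0 (operand ≠ 0)
  (~A -> C): 0 ≤ 0, so result = 1
  ((~A -> C) /\ A) = min(1, 0.5) = 0.5
  ~((~A -> C) /\ A): Gödel ¬ of 0.5 = 0 (operand ≠ 0)
  ~~((~A -> C) /\ A): Gödel ¬ of 0 = 1 (operand is 0)
  ~~~((~A -> C) /\ A): Gödel ¬ of 1 = 0 (operand ≠ 0)
  (~(A -> B) \/ ~~~((~A -> C) /\ A)) = max(0, 0) = 0
  (A \/ (~(A -> B) \/ ~~~((~A -> C) /\ A))) = max(0.5, 0) = 0.5
Checking all 27 assignments confirms none give a value below 0.50.

0.50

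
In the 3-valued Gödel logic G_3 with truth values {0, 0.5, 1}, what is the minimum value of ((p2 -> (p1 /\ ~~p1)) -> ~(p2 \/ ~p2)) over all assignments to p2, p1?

0.00

The minimum is attained at p2 = 0, p1 = 0:
  ~p1: Gödel ¬ of 0 = 1 (operand is 0)
  ~~p1: Gödel ¬ of 1 = 0 (operand ≠ 0)
  (p1 /\ ~~p1) = min(0, 0) = 0
  (p2 -> (p1 /\ ~~p1)): 0 ≤ 0, so result = 1
  ~p2: Gödel ¬ of 0 = 1 (operand is 0)
  (p2 \/ ~p2) = max(0, 1) = 1
  ~(p2 \/ ~p2): Gödel ¬ of 1 = 0 (operand ≠ 0)
  ((p2 -> (p1 /\ ~~p1)) -> ~(p2 \/ ~p2)): 1 > 0, so result = 0
Checking all 9 assignments confirms none give a value below 0.00.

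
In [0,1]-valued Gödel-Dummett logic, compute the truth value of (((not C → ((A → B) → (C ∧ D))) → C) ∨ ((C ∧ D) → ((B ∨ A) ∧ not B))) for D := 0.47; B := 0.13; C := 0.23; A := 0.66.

0.23

not C: Gödel ¬ of 0.23 = 0 (operand ≠ 0)
(A → B): 0.66 > 0.13, so result = 0.13
(C ∧ D) = min(0.23, 0.47) = 0.23
((A → B) → (C ∧ D)): 0.13 ≤ 0.23, so result = 1
(not C → ((A → B) → (C ∧ D))): 0 ≤ 1, so result = 1
((not C → ((A → B) → (C ∧ D))) → C): 1 > 0.23, so result = 0.23
(C ∧ D) = min(0.23, 0.47) = 0.23
(B ∨ A) = max(0.13, 0.66) = 0.66
not B: Gödel ¬ of 0.13 = 0 (operand ≠ 0)
((B ∨ A) ∧ not B) = min(0.66, 0) = 0
((C ∧ D) → ((B ∨ A) ∧ not B)): 0.23 > 0, so result = 0
(((not C → ((A → B) → (C ∧ D))) → C) ∨ ((C ∧ D) → ((B ∨ A) ∧ not B))) = max(0.23, 0) = 0.23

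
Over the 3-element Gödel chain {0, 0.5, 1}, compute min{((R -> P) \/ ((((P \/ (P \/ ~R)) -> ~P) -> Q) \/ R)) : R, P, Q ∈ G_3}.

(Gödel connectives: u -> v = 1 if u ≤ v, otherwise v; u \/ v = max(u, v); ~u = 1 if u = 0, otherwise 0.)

The minimum is attained at R = 0.5, P = 0, Q = 0:
  (R -> P): 0.5 > 0, so result = 0
  ~R: Gödel ¬ of 0.5 = 0 (operand ≠ 0)
  (P \/ ~R) = max(0, 0) = 0
  (P \/ (P \/ ~R)) = max(0, 0) = 0
  ~P: Gödel ¬ of 0 = 1 (operand is 0)
  ((P \/ (P \/ ~R)) -> ~P): 0 ≤ 1, so result = 1
  (((P \/ (P \/ ~R)) -> ~P) -> Q): 1 > 0, so result = 0
  ((((P \/ (P \/ ~R)) -> ~P) -> Q) \/ R) = max(0, 0.5) = 0.5
  ((R -> P) \/ ((((P \/ (P \/ ~R)) -> ~P) -> Q) \/ R)) = max(0, 0.5) = 0.5
Checking all 27 assignments confirms none give a value below 0.50.

0.50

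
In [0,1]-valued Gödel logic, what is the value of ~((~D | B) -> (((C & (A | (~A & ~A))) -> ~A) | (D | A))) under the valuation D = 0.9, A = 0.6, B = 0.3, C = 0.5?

~D: Gödel ¬ of 0.9 = 0 (operand ≠ 0)
(~D | B) = max(0, 0.3) = 0.3
~A: Gödel ¬ of 0.6 = 0 (operand ≠ 0)
~A: Gödel ¬ of 0.6 = 0 (operand ≠ 0)
(~A & ~A) = min(0, 0) = 0
(A | (~A & ~A)) = max(0.6, 0) = 0.6
(C & (A | (~A & ~A))) = min(0.5, 0.6) = 0.5
~A: Gödel ¬ of 0.6 = 0 (operand ≠ 0)
((C & (A | (~A & ~A))) -> ~A): 0.5 > 0, so result = 0
(D | A) = max(0.9, 0.6) = 0.9
(((C & (A | (~A & ~A))) -> ~A) | (D | A)) = max(0, 0.9) = 0.9
((~D | B) -> (((C & (A | (~A & ~A))) -> ~A) | (D | A))): 0.3 ≤ 0.9, so result = 1
~((~D | B) -> (((C & (A | (~A & ~A))) -> ~A) | (D | A))): Gödel ¬ of 1 = 0 (operand ≠ 0)

0.00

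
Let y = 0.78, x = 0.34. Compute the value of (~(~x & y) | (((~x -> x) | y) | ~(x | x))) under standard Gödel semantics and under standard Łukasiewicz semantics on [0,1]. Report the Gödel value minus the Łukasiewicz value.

0.22

Gödel evaluation:
  ~x: Gödel ¬ of 0.34 = 0 (operand ≠ 0)
  (~x & y) = min(0, 0.78) = 0
  ~(~x & y): Gödel ¬ of 0 = 1 (operand is 0)
  ~x: Gödel ¬ of 0.34 = 0 (operand ≠ 0)
  (~x -> x): 0 ≤ 0.34, so result = 1
  ((~x -> x) | y) = max(1, 0.78) = 1
  (x | x) = max(0.34, 0.34) = 0.34
  ~(x | x): Gödel ¬ of 0.34 = 0 (operand ≠ 0)
  (((~x -> x) | y) | ~(x | x)) = max(1, 0) = 1
  (~(~x & y) | (((~x -> x) | y) | ~(x | x))) = max(1, 1) = 1
  Gödel value = 1
Łukasiewicz evaluation:
  ~x: Łukasiewicz ¬ gives 1 − 0.34 = 0.66
  (~x & y) = min(0.66, 0.78) = 0.66
  ~(~x & y): Łukasiewicz ¬ gives 1 − 0.66 = 0.34
  ~x: Łukasiewicz ¬ gives 1 − 0.34 = 0.66
  (~x -> x): min(1, 1 − 0.66 + 0.34) = 0.68
  ((~x -> x) | y) = max(0.68, 0.78) = 0.78
  (x | x) = max(0.34, 0.34) = 0.34
  ~(x | x): Łukasiewicz ¬ gives 1 − 0.34 = 0.66
  (((~x -> x) | y) | ~(x | x)) = max(0.78, 0.66) = 0.78
  (~(~x & y) | (((~x -> x) | y) | ~(x | x))) = max(0.34, 0.78) = 0.78
  Łukasiewicz value = 0.78
Difference: 1 − 0.78 = 0.22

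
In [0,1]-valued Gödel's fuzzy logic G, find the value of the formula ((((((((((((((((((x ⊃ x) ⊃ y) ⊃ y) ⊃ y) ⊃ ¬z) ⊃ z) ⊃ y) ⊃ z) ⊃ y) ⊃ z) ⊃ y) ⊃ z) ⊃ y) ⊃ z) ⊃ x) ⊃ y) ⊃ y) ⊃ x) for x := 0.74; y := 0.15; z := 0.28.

(x ⊃ x): 0.74 ≤ 0.74, so result = 1
((x ⊃ x) ⊃ y): 1 > 0.15, so result = 0.15
(((x ⊃ x) ⊃ y) ⊃ y): 0.15 ≤ 0.15, so result = 1
((((x ⊃ x) ⊃ y) ⊃ y) ⊃ y): 1 > 0.15, so result = 0.15
¬z: Gödel ¬ of 0.28 = 0 (operand ≠ 0)
(((((x ⊃ x) ⊃ y) ⊃ y) ⊃ y) ⊃ ¬z): 0.15 > 0, so result = 0
((((((x ⊃ x) ⊃ y) ⊃ y) ⊃ y) ⊃ ¬z) ⊃ z): 0 ≤ 0.28, so result = 1
(((((((x ⊃ x) ⊃ y) ⊃ y) ⊃ y) ⊃ ¬z) ⊃ z) ⊃ y): 1 > 0.15, so result = 0.15
((((((((x ⊃ x) ⊃ y) ⊃ y) ⊃ y) ⊃ ¬z) ⊃ z) ⊃ y) ⊃ z): 0.15 ≤ 0.28, so result = 1
(((((((((x ⊃ x) ⊃ y) ⊃ y) ⊃ y) ⊃ ¬z) ⊃ z) ⊃ y) ⊃ z) ⊃ y): 1 > 0.15, so result = 0.15
((((((((((x ⊃ x) ⊃ y) ⊃ y) ⊃ y) ⊃ ¬z) ⊃ z) ⊃ y) ⊃ z) ⊃ y) ⊃ z): 0.15 ≤ 0.28, so result = 1
(((((((((((x ⊃ x) ⊃ y) ⊃ y) ⊃ y) ⊃ ¬z) ⊃ z) ⊃ y) ⊃ z) ⊃ y) ⊃ z) ⊃ y): 1 > 0.15, so result = 0.15
((((((((((((x ⊃ x) ⊃ y) ⊃ y) ⊃ y) ⊃ ¬z) ⊃ z) ⊃ y) ⊃ z) ⊃ y) ⊃ z) ⊃ y) ⊃ z): 0.15 ≤ 0.28, so result = 1
(((((((((((((x ⊃ x) ⊃ y) ⊃ y) ⊃ y) ⊃ ¬z) ⊃ z) ⊃ y) ⊃ z) ⊃ y) ⊃ z) ⊃ y) ⊃ z) ⊃ y): 1 > 0.15, so result = 0.15
((((((((((((((x ⊃ x) ⊃ y) ⊃ y) ⊃ y) ⊃ ¬z) ⊃ z) ⊃ y) ⊃ z) ⊃ y) ⊃ z) ⊃ y) ⊃ z) ⊃ y) ⊃ z): 0.15 ≤ 0.28, so result = 1
(((((((((((((((x ⊃ x) ⊃ y) ⊃ y) ⊃ y) ⊃ ¬z) ⊃ z) ⊃ y) ⊃ z) ⊃ y) ⊃ z) ⊃ y) ⊃ z) ⊃ y) ⊃ z) ⊃ x): 1 > 0.74, so result = 0.74
((((((((((((((((x ⊃ x) ⊃ y) ⊃ y) ⊃ y) ⊃ ¬z) ⊃ z) ⊃ y) ⊃ z) ⊃ y) ⊃ z) ⊃ y) ⊃ z) ⊃ y) ⊃ z) ⊃ x) ⊃ y): 0.74 > 0.15, so result = 0.15
(((((((((((((((((x ⊃ x) ⊃ y) ⊃ y) ⊃ y) ⊃ ¬z) ⊃ z) ⊃ y) ⊃ z) ⊃ y) ⊃ z) ⊃ y) ⊃ z) ⊃ y) ⊃ z) ⊃ x) ⊃ y) ⊃ y): 0.15 ≤ 0.15, so result = 1
((((((((((((((((((x ⊃ x) ⊃ y) ⊃ y) ⊃ y) ⊃ ¬z) ⊃ z) ⊃ y) ⊃ z) ⊃ y) ⊃ z) ⊃ y) ⊃ z) ⊃ y) ⊃ z) ⊃ x) ⊃ y) ⊃ y) ⊃ x): 1 > 0.74, so result = 0.74

0.74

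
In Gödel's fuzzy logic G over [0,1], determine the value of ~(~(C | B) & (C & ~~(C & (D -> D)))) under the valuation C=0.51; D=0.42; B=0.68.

(C | B) = max(0.51, 0.68) = 0.68
~(C | B): Gödel ¬ of 0.68 = 0 (operand ≠ 0)
(D -> D): 0.42 ≤ 0.42, so result = 1
(C & (D -> D)) = min(0.51, 1) = 0.51
~(C & (D -> D)): Gödel ¬ of 0.51 = 0 (operand ≠ 0)
~~(C & (D -> D)): Gödel ¬ of 0 = 1 (operand is 0)
(C & ~~(C & (D -> D))) = min(0.51, 1) = 0.51
(~(C | B) & (C & ~~(C & (D -> D)))) = min(0, 0.51) = 0
~(~(C | B) & (C & ~~(C & (D -> D)))): Gödel ¬ of 0 = 1 (operand is 0)

1.00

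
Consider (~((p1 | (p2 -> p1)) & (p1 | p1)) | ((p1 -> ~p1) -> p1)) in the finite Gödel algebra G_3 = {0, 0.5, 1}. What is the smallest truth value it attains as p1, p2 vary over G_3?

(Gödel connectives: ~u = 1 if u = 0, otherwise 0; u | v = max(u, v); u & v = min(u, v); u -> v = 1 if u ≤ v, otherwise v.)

Every assignment gives 1. For instance at p1 = 0, p2 = 0:
  (p2 -> p1): 0 ≤ 0, so result = 1
  (p1 | (p2 -> p1)) = max(0, 1) = 1
  (p1 | p1) = max(0, 0) = 0
  ((p1 | (p2 -> p1)) & (p1 | p1)) = min(1, 0) = 0
  ~((p1 | (p2 -> p1)) & (p1 | p1)): Gödel ¬ of 0 = 1 (operand is 0)
  ~p1: Gödel ¬ of 0 = 1 (operand is 0)
  (p1 -> ~p1): 0 ≤ 1, so result = 1
  ((p1 -> ~p1) -> p1): 1 > 0, so result = 0
  (~((p1 | (p2 -> p1)) & (p1 | p1)) | ((p1 -> ~p1) -> p1)) = max(1, 0) = 1
All 9 assignments give value 1 — the formula is a G_3-tautology.

1.00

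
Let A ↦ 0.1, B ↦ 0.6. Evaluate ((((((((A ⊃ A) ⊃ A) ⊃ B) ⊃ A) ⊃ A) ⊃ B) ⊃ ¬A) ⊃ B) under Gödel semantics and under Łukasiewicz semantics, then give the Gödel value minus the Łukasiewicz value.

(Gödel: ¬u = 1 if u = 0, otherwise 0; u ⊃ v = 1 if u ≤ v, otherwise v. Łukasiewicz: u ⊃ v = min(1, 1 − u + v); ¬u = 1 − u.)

0.40

Gödel evaluation:
  (A ⊃ A): 0.1 ≤ 0.1, so result = 1
  ((A ⊃ A) ⊃ A): 1 > 0.1, so result = 0.1
  (((A ⊃ A) ⊃ A) ⊃ B): 0.1 ≤ 0.6, so result = 1
  ((((A ⊃ A) ⊃ A) ⊃ B) ⊃ A): 1 > 0.1, so result = 0.1
  (((((A ⊃ A) ⊃ A) ⊃ B) ⊃ A) ⊃ A): 0.1 ≤ 0.1, so result = 1
  ((((((A ⊃ A) ⊃ A) ⊃ B) ⊃ A) ⊃ A) ⊃ B): 1 > 0.6, so result = 0.6
  ¬A: Gödel ¬ of 0.1 = 0 (operand ≠ 0)
  (((((((A ⊃ A) ⊃ A) ⊃ B) ⊃ A) ⊃ A) ⊃ B) ⊃ ¬A): 0.6 > 0, so result = 0
  ((((((((A ⊃ A) ⊃ A) ⊃ B) ⊃ A) ⊃ A) ⊃ B) ⊃ ¬A) ⊃ B): 0 ≤ 0.6, so result = 1
  Gödel value = 1
Łukasiewicz evaluation:
  (A ⊃ A): min(1, 1 − 0.1 + 0.1) = 1
  ((A ⊃ A) ⊃ A): min(1, 1 − 1 + 0.1) = 0.1
  (((A ⊃ A) ⊃ A) ⊃ B): min(1, 1 − 0.1 + 0.6) = 1
  ((((A ⊃ A) ⊃ A) ⊃ B) ⊃ A): min(1, 1 − 1 + 0.1) = 0.1
  (((((A ⊃ A) ⊃ A) ⊃ B) ⊃ A) ⊃ A): min(1, 1 − 0.1 + 0.1) = 1
  ((((((A ⊃ A) ⊃ A) ⊃ B) ⊃ A) ⊃ A) ⊃ B): min(1, 1 − 1 + 0.6) = 0.6
  ¬A: Łukasiewicz ¬ gives 1 − 0.1 = 0.9
  (((((((A ⊃ A) ⊃ A) ⊃ B) ⊃ A) ⊃ A) ⊃ B) ⊃ ¬A): min(1, 1 − 0.6 + 0.9) = 1
  ((((((((A ⊃ A) ⊃ A) ⊃ B) ⊃ A) ⊃ A) ⊃ B) ⊃ ¬A) ⊃ B): min(1, 1 − 1 + 0.6) = 0.6
  Łukasiewicz value = 0.6
Difference: 1 − 0.6 = 0.40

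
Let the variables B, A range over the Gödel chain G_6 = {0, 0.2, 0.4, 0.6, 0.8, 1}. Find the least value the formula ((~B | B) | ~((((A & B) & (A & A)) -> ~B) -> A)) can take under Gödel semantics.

The minimum is attained at B = 0.2, A = 0.2:
  ~B: Gödel ¬ of 0.2 = 0 (operand ≠ 0)
  (~B | B) = max(0, 0.2) = 0.2
  (A & B) = min(0.2, 0.2) = 0.2
  (A & A) = min(0.2, 0.2) = 0.2
  ((A & B) & (A & A)) = min(0.2, 0.2) = 0.2
  ~B: Gödel ¬ of 0.2 = 0 (operand ≠ 0)
  (((A & B) & (A & A)) -> ~B): 0.2 > 0, so result = 0
  ((((A & B) & (A & A)) -> ~B) -> A): 0 ≤ 0.2, so result = 1
  ~((((A & B) & (A & A)) -> ~B) -> A): Gödel ¬ of 1 = 0 (operand ≠ 0)
  ((~B | B) | ~((((A & B) & (A & A)) -> ~B) -> A)) = max(0.2, 0) = 0.2
Checking all 36 assignments confirms none give a value below 0.20.

0.20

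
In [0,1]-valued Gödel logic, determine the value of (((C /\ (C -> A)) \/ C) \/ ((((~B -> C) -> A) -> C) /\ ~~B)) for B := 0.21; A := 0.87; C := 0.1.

(C -> A): 0.1 ≤ 0.87, so result = 1
(C /\ (C -> A)) = min(0.1, 1) = 0.1
((C /\ (C -> A)) \/ C) = max(0.1, 0.1) = 0.1
~B: Gödel ¬ of 0.21 = 0 (operand ≠ 0)
(~B -> C): 0 ≤ 0.1, so result = 1
((~B -> C) -> A): 1 > 0.87, so result = 0.87
(((~B -> C) -> A) -> C): 0.87 > 0.1, so result = 0.1
~B: Gödel ¬ of 0.21 = 0 (operand ≠ 0)
~~B: Gödel ¬ of 0 = 1 (operand is 0)
((((~B -> C) -> A) -> C) /\ ~~B) = min(0.1, 1) = 0.1
(((C /\ (C -> A)) \/ C) \/ ((((~B -> C) -> A) -> C) /\ ~~B)) = max(0.1, 0.1) = 0.1

0.10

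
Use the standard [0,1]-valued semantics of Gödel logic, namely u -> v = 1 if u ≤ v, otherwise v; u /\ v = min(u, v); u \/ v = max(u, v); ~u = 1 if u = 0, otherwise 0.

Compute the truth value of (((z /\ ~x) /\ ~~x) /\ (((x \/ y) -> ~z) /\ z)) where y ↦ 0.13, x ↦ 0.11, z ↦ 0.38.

~x: Gödel ¬ of 0.11 = 0 (operand ≠ 0)
(z /\ ~x) = min(0.38, 0) = 0
~x: Gödel ¬ of 0.11 = 0 (operand ≠ 0)
~~x: Gödel ¬ of 0 = 1 (operand is 0)
((z /\ ~x) /\ ~~x) = min(0, 1) = 0
(x \/ y) = max(0.11, 0.13) = 0.13
~z: Gödel ¬ of 0.38 = 0 (operand ≠ 0)
((x \/ y) -> ~z): 0.13 > 0, so result = 0
(((x \/ y) -> ~z) /\ z) = min(0, 0.38) = 0
(((z /\ ~x) /\ ~~x) /\ (((x \/ y) -> ~z) /\ z)) = min(0, 0) = 0

0.00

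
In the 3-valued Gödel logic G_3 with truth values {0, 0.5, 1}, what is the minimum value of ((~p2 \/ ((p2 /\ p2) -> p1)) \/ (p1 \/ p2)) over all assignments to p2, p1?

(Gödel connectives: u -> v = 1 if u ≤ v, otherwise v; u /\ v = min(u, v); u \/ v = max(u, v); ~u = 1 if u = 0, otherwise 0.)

The minimum is attained at p2 = 0.5, p1 = 0:
  ~p2: Gödel ¬ of 0.5 = 0 (operand ≠ 0)
  (p2 /\ p2) = min(0.5, 0.5) = 0.5
  ((p2 /\ p2) -> p1): 0.5 > 0, so result = 0
  (~p2 \/ ((p2 /\ p2) -> p1)) = max(0, 0) = 0
  (p1 \/ p2) = max(0, 0.5) = 0.5
  ((~p2 \/ ((p2 /\ p2) -> p1)) \/ (p1 \/ p2)) = max(0, 0.5) = 0.5
Checking all 9 assignments confirms none give a value below 0.50.

0.50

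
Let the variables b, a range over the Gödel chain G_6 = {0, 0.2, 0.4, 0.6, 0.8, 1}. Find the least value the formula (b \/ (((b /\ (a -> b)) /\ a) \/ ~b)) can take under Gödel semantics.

The minimum is attained at b = 0.2, a = 0:
  (a -> b): 0 ≤ 0.2, so result = 1
  (b /\ (a -> b)) = min(0.2, 1) = 0.2
  ((b /\ (a -> b)) /\ a) = min(0.2, 0) = 0
  ~b: Gödel ¬ of 0.2 = 0 (operand ≠ 0)
  (((b /\ (a -> b)) /\ a) \/ ~b) = max(0, 0) = 0
  (b \/ (((b /\ (a -> b)) /\ a) \/ ~b)) = max(0.2, 0) = 0.2
Checking all 36 assignments confirms none give a value below 0.20.

0.20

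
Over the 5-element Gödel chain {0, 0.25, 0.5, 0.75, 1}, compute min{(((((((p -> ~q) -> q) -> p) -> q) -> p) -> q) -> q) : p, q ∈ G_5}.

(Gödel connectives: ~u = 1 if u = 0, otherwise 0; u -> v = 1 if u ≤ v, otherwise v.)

The minimum is attained at p = 0, q = 0.25:
  ~q: Gödel ¬ of 0.25 = 0 (operand ≠ 0)
  (p -> ~q): 0 ≤ 0, so result = 1
  ((p -> ~q) -> q): 1 > 0.25, so result = 0.25
  (((p -> ~q) -> q) -> p): 0.25 > 0, so result = 0
  ((((p -> ~q) -> q) -> p) -> q): 0 ≤ 0.25, so result = 1
  (((((p -> ~q) -> q) -> p) -> q) -> p): 1 > 0, so result = 0
  ((((((p -> ~q) -> q) -> p) -> q) -> p) -> q): 0 ≤ 0.25, so result = 1
  (((((((p -> ~q) -> q) -> p) -> q) -> p) -> q) -> q): 1 > 0.25, so result = 0.25
Checking all 25 assignments confirms none give a value below 0.25.

0.25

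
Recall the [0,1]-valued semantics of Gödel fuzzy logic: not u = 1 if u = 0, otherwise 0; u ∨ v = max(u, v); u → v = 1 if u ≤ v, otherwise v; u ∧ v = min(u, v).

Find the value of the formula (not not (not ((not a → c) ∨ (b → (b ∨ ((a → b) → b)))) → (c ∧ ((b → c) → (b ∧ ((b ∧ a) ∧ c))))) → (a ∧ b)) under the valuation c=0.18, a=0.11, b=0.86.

0.11

not a: Gödel ¬ of 0.11 = 0 (operand ≠ 0)
(not a → c): 0 ≤ 0.18, so result = 1
(a → b): 0.11 ≤ 0.86, so result = 1
((a → b) → b): 1 > 0.86, so result = 0.86
(b ∨ ((a → b) → b)) = max(0.86, 0.86) = 0.86
(b → (b ∨ ((a → b) → b))): 0.86 ≤ 0.86, so result = 1
((not a → c) ∨ (b → (b ∨ ((a → b) → b)))) = max(1, 1) = 1
not ((not a → c) ∨ (b → (b ∨ ((a → b) → b)))): Gödel ¬ of 1 = 0 (operand ≠ 0)
(b → c): 0.86 > 0.18, so result = 0.18
(b ∧ a) = min(0.86, 0.11) = 0.11
((b ∧ a) ∧ c) = min(0.11, 0.18) = 0.11
(b ∧ ((b ∧ a) ∧ c)) = min(0.86, 0.11) = 0.11
((b → c) → (b ∧ ((b ∧ a) ∧ c))): 0.18 > 0.11, so result = 0.11
(c ∧ ((b → c) → (b ∧ ((b ∧ a) ∧ c)))) = min(0.18, 0.11) = 0.11
(not ((not a → c) ∨ (b → (b ∨ ((a → b) → b)))) → (c ∧ ((b → c) → (b ∧ ((b ∧ a) ∧ c))))): 0 ≤ 0.11, so result = 1
not (not ((not a → c) ∨ (b → (b ∨ ((a → b) → b)))) → (c ∧ ((b → c) → (b ∧ ((b ∧ a) ∧ c))))): Gödel ¬ of 1 = 0 (operand ≠ 0)
not not (not ((not a → c) ∨ (b → (b ∨ ((a → b) → b)))) → (c ∧ ((b → c) → (b ∧ ((b ∧ a) ∧ c))))): Gödel ¬ of 0 = 1 (operand is 0)
(a ∧ b) = min(0.11, 0.86) = 0.11
(not not (not ((not a → c) ∨ (b → (b ∨ ((a → b) → b)))) → (c ∧ ((b → c) → (b ∧ ((b ∧ a) ∧ c))))) → (a ∧ b)): 1 > 0.11, so result = 0.11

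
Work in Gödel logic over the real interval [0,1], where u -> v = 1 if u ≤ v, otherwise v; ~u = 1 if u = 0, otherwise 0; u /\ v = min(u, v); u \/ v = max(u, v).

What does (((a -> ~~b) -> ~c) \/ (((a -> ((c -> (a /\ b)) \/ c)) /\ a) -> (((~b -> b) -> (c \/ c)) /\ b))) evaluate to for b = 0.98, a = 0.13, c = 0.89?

~b: Gödel ¬ of 0.98 = 0 (operand ≠ 0)
~~b: Gödel ¬ of 0 = 1 (operand is 0)
(a -> ~~b): 0.13 ≤ 1, so result = 1
~c: Gödel ¬ of 0.89 = 0 (operand ≠ 0)
((a -> ~~b) -> ~c): 1 > 0, so result = 0
(a /\ b) = min(0.13, 0.98) = 0.13
(c -> (a /\ b)): 0.89 > 0.13, so result = 0.13
((c -> (a /\ b)) \/ c) = max(0.13, 0.89) = 0.89
(a -> ((c -> (a /\ b)) \/ c)): 0.13 ≤ 0.89, so result = 1
((a -> ((c -> (a /\ b)) \/ c)) /\ a) = min(1, 0.13) = 0.13
~b: Gödel ¬ of 0.98 = 0 (operand ≠ 0)
(~b -> b): 0 ≤ 0.98, so result = 1
(c \/ c) = max(0.89, 0.89) = 0.89
((~b -> b) -> (c \/ c)): 1 > 0.89, so result = 0.89
(((~b -> b) -> (c \/ c)) /\ b) = min(0.89, 0.98) = 0.89
(((a -> ((c -> (a /\ b)) \/ c)) /\ a) -> (((~b -> b) -> (c \/ c)) /\ b)): 0.13 ≤ 0.89, so result = 1
(((a -> ~~b) -> ~c) \/ (((a -> ((c -> (a /\ b)) \/ c)) /\ a) -> (((~b -> b) -> (c \/ c)) /\ b))) = max(0, 1) = 1

1.00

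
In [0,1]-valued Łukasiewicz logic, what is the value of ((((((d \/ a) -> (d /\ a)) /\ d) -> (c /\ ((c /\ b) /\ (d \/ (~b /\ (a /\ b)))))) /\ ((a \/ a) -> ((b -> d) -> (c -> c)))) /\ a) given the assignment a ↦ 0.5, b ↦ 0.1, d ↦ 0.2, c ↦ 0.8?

0.50

(d \/ a) = max(0.2, 0.5) = 0.5
(d /\ a) = min(0.2, 0.5) = 0.2
((d \/ a) -> (d /\ a)): min(1, 1 − 0.5 + 0.2) = 0.7
(((d \/ a) -> (d /\ a)) /\ d) = min(0.7, 0.2) = 0.2
(c /\ b) = min(0.8, 0.1) = 0.1
~b: Łukasiewicz ¬ gives 1 − 0.1 = 0.9
(a /\ b) = min(0.5, 0.1) = 0.1
(~b /\ (a /\ b)) = min(0.9, 0.1) = 0.1
(d \/ (~b /\ (a /\ b))) = max(0.2, 0.1) = 0.2
((c /\ b) /\ (d \/ (~b /\ (a /\ b)))) = min(0.1, 0.2) = 0.1
(c /\ ((c /\ b) /\ (d \/ (~b /\ (a /\ b))))) = min(0.8, 0.1) = 0.1
((((d \/ a) -> (d /\ a)) /\ d) -> (c /\ ((c /\ b) /\ (d \/ (~b /\ (a /\ b)))))): min(1, 1 − 0.2 + 0.1) = 0.9
(a \/ a) = max(0.5, 0.5) = 0.5
(b -> d): min(1, 1 − 0.1 + 0.2) = 1
(c -> c): min(1, 1 − 0.8 + 0.8) = 1
((b -> d) -> (c -> c)): min(1, 1 − 1 + 1) = 1
((a \/ a) -> ((b -> d) -> (c -> c))): min(1, 1 − 0.5 + 1) = 1
(((((d \/ a) -> (d /\ a)) /\ d) -> (c /\ ((c /\ b) /\ (d \/ (~b /\ (a /\ b)))))) /\ ((a \/ a) -> ((b -> d) -> (c -> c)))) = min(0.9, 1) = 0.9
((((((d \/ a) -> (d /\ a)) /\ d) -> (c /\ ((c /\ b) /\ (d \/ (~b /\ (a /\ b)))))) /\ ((a \/ a) -> ((b -> d) -> (c -> c)))) /\ a) = min(0.9, 0.5) = 0.5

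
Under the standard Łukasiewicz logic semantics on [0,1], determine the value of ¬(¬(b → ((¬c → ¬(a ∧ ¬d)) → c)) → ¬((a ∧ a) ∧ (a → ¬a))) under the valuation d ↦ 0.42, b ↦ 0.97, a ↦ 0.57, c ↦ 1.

¬c: Łukasiewicz ¬ gives 1 − 1 = 0
¬d: Łukasiewicz ¬ gives 1 − 0.42 = 0.58
(a ∧ ¬d) = min(0.57, 0.58) = 0.57
¬(a ∧ ¬d): Łukasiewicz ¬ gives 1 − 0.57 = 0.43
(¬c → ¬(a ∧ ¬d)): min(1, 1 − 0 + 0.43) = 1
((¬c → ¬(a ∧ ¬d)) → c): min(1, 1 − 1 + 1) = 1
(b → ((¬c → ¬(a ∧ ¬d)) → c)): min(1, 1 − 0.97 + 1) = 1
¬(b → ((¬c → ¬(a ∧ ¬d)) → c)): Łukasiewicz ¬ gives 1 − 1 = 0
(a ∧ a) = min(0.57, 0.57) = 0.57
¬a: Łukasiewicz ¬ gives 1 − 0.57 = 0.43
(a → ¬a): min(1, 1 − 0.57 + 0.43) = 0.86
((a ∧ a) ∧ (a → ¬a)) = min(0.57, 0.86) = 0.57
¬((a ∧ a) ∧ (a → ¬a)): Łukasiewicz ¬ gives 1 − 0.57 = 0.43
(¬(b → ((¬c → ¬(a ∧ ¬d)) → c)) → ¬((a ∧ a) ∧ (a → ¬a))): min(1, 1 − 0 + 0.43) = 1
¬(¬(b → ((¬c → ¬(a ∧ ¬d)) → c)) → ¬((a ∧ a) ∧ (a → ¬a))): Łukasiewicz ¬ gives 1 − 1 = 0

0.00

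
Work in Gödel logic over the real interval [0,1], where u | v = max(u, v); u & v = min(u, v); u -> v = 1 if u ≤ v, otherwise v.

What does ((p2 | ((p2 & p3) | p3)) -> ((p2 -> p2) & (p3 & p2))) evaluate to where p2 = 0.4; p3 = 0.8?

0.40

(p2 & p3) = min(0.4, 0.8) = 0.4
((p2 & p3) | p3) = max(0.4, 0.8) = 0.8
(p2 | ((p2 & p3) | p3)) = max(0.4, 0.8) = 0.8
(p2 -> p2): 0.4 ≤ 0.4, so result = 1
(p3 & p2) = min(0.8, 0.4) = 0.4
((p2 -> p2) & (p3 & p2)) = min(1, 0.4) = 0.4
((p2 | ((p2 & p3) | p3)) -> ((p2 -> p2) & (p3 & p2))): 0.8 > 0.4, so result = 0.4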